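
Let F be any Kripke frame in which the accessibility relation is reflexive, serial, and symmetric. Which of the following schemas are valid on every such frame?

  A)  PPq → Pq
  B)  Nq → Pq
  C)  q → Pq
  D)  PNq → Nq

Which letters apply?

B, C

(A) PPq → Pq (the dual of axiom 4) characterises the transitive frames. Such an R need not be transitive — not valid.
(B) axiom D: valid iff R is serial. Every such R is serial — valid.
(C) q → Pq (the dual of axiom T) characterises the reflexive frames. Every such R is reflexive — valid.
(D) the dual of axiom 5: valid iff R is euclidean. Such an R need not be euclidean — not valid.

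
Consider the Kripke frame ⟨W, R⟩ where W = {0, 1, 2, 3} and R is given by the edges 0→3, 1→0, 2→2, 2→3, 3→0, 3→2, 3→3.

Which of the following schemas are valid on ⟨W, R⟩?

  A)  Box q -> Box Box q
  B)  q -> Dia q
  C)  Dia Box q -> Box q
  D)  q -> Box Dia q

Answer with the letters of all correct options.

none

R is not reflexive: not 0 R 0.
R is not symmetric: 1 R 0 but not 0 R 1.
R is not transitive: 0 R 3 and 3 R 0 but not 0 R 0.
R is not euclidean: 3 R 0 and 3 R 2 but not 0 R 2.
(A) Box q -> Box Box q (axiom 4) characterises the transitive frames. R is not transitive — not valid.
(B) q -> Dia q is the dual of axiom T, which corresponds to reflexivity. R is not reflexive — not valid.
(C) the dual of axiom 5: valid iff R is euclidean. R is not euclidean — not valid.
(D) q -> Box Dia q (axiom B) characterises the symmetric frames. R is not symmetric — not valid.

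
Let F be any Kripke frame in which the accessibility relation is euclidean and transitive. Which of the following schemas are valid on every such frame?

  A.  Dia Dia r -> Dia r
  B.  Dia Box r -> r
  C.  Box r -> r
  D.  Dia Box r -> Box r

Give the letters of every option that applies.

A, D

(A) Dia Dia r -> Dia r is the dual of axiom 4, which corresponds to transitivity. Every such R is transitive — valid.
(B) Dia Box r -> r is the dual of axiom B; it is valid on a frame exactly when R is symmetric. Such an R need not be symmetric, so not valid.
(C) Box r -> r is axiom T; it is valid on a frame exactly when R is reflexive. Such an R need not be reflexive, so not valid.
(D) Dia Box r -> Box r is the dual of axiom 5, which corresponds to the euclidean property. Every such R is euclidean — valid.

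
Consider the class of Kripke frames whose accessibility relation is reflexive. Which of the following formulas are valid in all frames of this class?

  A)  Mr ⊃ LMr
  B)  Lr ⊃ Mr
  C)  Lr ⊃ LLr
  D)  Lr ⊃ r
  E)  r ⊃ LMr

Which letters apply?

B, D

A reflexive relation is serial.
(A) Mr ⊃ LMr is axiom 5, which corresponds to the euclidean property. Such an R need not be euclidean — not valid.
(B) Lr ⊃ Mr is axiom D, which corresponds to seriality. Every such R is serial — valid.
(C) Lr ⊃ LLr is axiom 4; it is valid on a frame exactly when R is transitive. Such an R need not be transitive, so not valid.
(D) axiom T: valid iff R is reflexive. Every such R is reflexive — valid.
(E) axiom B: valid iff R is symmetric. Such an R need not be symmetric — not valid.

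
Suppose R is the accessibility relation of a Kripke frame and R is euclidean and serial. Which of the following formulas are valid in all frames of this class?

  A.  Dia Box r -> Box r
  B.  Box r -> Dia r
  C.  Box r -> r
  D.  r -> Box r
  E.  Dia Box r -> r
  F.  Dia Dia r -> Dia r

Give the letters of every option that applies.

A, B

(A) Dia Box r -> Box r (the dual of axiom 5) characterises the euclidean frames. Every such R is euclidean — valid.
(B) Box r -> Dia r is axiom D, which corresponds to seriality. Every such R is serial — valid.
(C) axiom T: valid iff R is reflexive. Such an R need not be reflexive — not valid.
(D) r -> Box r is equivalent to ◇p→p; it holds exactly when R ⊆ identity. Such an R need not be a subset of the identity — not valid.
(E) Dia Box r -> r (the dual of axiom B) characterises the symmetric frames. Such an R need not be symmetric — not valid.
(F) Dia Dia r -> Dia r is the dual of axiom 4; it is valid on a frame exactly when R is transitive. Such an R need not be transitive, so not valid.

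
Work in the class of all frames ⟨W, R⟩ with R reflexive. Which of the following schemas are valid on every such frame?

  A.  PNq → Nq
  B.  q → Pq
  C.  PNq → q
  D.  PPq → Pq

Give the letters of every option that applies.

A reflexive relation is serial.
(A) PNq → Nq is the dual of axiom 5; it is valid on a frame exactly when R is euclidean. Such an R need not be euclidean, so not valid.
(B) q → Pq is the dual of axiom T, which corresponds to reflexivity. Every such R is reflexive — valid.
(C) PNq → q is the dual of axiom B; it is valid on a frame exactly when R is symmetric. Such an R need not be symmetric, so not valid.
(D) PPq → Pq is the dual of axiom 4, which corresponds to transitivity. Such an R need not be transitive — not valid.

B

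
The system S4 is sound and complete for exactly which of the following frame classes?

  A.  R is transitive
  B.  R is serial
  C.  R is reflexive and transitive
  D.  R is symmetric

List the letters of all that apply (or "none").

C

(A) this class determines K4, not S4.
(B) this class determines D, not S4.
(C) S4 is sound and complete for exactly this class.
(D) this class determines KB, not S4.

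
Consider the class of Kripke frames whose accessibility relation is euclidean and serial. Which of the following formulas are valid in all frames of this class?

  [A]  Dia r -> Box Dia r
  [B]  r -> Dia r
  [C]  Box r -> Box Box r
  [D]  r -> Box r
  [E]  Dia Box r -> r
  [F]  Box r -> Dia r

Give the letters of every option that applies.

(A) Dia r -> Box Dia r is axiom 5; it is valid on a frame exactly when R is euclidean. Every such R is euclidean, so valid.
(B) r -> Dia r is the dual of axiom T; it is valid on a frame exactly when R is reflexive. Such an R need not be reflexive, so not valid.
(C) Box r -> Box Box r (axiom 4) characterises the transitive frames. Such an R need not be transitive — not valid.
(D) r -> Box r is equivalent to ◇p→p; it holds exactly when R ⊆ identity. Such an R need not be a subset of the identity — not valid.
(E) Dia Box r -> r is the dual of axiom B, which corresponds to symmetry. Such an R need not be symmetric — not valid.
(F) axiom D: valid iff R is serial. Every such R is serial — valid.

A, F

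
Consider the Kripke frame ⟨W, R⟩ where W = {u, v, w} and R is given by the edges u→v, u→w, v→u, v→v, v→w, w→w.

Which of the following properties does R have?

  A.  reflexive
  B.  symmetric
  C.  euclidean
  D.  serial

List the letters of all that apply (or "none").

D

(A) not reflexive: not u R u.
(B) not symmetric: u R w but not w R u.
(C) not euclidean: u R w and u R v but not w R v.
(D) serial: every world has an R-successor.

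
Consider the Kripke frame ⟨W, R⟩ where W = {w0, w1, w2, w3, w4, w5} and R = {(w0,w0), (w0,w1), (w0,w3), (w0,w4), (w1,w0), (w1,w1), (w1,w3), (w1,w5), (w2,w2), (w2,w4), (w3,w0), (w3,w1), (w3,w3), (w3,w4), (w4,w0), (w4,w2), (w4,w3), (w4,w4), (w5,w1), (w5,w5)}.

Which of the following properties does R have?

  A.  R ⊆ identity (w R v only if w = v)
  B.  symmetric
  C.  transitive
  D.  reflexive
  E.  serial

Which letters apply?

B, D, E

(A) not ⊆ identity: w0 R w1 with w0 ≠ w1.
(B) symmetric: every R-edge is matched by its reverse.
(C) not transitive: w0 R w1 and w1 R w5 but not w0 R w5.
(D) reflexive: each world relates to itself.
(E) serial: every world has an R-successor.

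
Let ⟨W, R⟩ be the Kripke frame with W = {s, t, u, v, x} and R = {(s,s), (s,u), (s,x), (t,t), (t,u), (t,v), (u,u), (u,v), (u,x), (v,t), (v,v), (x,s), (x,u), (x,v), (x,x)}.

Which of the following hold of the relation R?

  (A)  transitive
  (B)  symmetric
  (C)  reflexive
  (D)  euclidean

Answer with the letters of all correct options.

C

(A) not transitive: s R u and u R v but not s R v.
(B) not symmetric: s R u but not u R s.
(C) reflexive: each world relates to itself.
(D) not euclidean: s R u and s R s but not u R s.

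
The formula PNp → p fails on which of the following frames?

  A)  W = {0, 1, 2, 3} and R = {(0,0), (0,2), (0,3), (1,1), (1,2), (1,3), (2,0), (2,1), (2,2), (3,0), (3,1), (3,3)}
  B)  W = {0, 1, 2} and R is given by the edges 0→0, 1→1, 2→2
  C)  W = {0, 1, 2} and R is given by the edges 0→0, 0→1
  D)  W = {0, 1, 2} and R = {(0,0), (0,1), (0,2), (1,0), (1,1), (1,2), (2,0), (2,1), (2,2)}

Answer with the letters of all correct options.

The schema PNp → p is the dual of axiom B; it is valid on a frame iff R is symmetric.
(A) R is symmetric (every R-edge is matched by its reverse), so the schema is valid here.
(B) R is symmetric (every R-edge is matched by its reverse), so the schema is valid here.
(C) R is not symmetric (0 R 1 but not 1 R 0), so the schema fails here.
(D) R is symmetric (every R-edge is matched by its reverse), so the schema is valid here.

C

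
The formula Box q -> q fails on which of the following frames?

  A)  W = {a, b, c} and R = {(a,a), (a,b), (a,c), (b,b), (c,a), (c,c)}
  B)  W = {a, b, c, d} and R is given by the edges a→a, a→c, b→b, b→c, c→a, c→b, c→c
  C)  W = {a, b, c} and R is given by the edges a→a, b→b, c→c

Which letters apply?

B

The schema Box q -> q is axiom T; it is valid on a frame iff R is reflexive.
(A) R is reflexive (each world relates to itself), so the schema is valid here.
(B) R is not reflexive (not d R d), so the schema fails here.
(C) R is reflexive (each world relates to itself), so the schema is valid here.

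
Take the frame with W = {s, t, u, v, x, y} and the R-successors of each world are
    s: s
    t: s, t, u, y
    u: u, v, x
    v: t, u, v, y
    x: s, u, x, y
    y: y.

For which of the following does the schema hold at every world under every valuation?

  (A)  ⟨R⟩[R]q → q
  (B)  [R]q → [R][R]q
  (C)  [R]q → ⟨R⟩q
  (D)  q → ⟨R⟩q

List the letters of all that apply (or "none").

C, D

R is reflexive: each world relates to itself.
R is not symmetric: t R s but not s R t.
R is not transitive: t R u and u R v but not t R v.
R is serial: every world has an R-successor.
(A) ⟨R⟩[R]q → q is the dual of axiom B; it is valid on a frame exactly when R is symmetric. R is not symmetric, so not valid.
(B) [R]q → [R][R]q is axiom 4; it is valid on a frame exactly when R is transitive. R is not transitive, so not valid.
(C) [R]q → ⟨R⟩q is axiom D, which corresponds to seriality. R is serial — valid.
(D) the dual of axiom T: valid iff R is reflexive. R is reflexive — valid.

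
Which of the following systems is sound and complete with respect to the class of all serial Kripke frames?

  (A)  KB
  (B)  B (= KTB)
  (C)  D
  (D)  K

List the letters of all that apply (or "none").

C

(A) KB is determined by the class of symmetric frames.
(B) B (= KTB) is determined by the class of reflexive and symmetric frames.
(C) D is determined by exactly this class.
(D) K is determined by the class of arbitrary frames.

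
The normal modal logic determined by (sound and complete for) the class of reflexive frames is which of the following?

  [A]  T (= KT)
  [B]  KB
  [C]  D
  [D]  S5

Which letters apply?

(A) T (= KT) is determined by exactly this class.
(B) KB is determined by the class of symmetric frames.
(C) D is determined by the class of serial frames.
(D) S5 is determined by the class of reflexive, symmetric, and transitive frames.

A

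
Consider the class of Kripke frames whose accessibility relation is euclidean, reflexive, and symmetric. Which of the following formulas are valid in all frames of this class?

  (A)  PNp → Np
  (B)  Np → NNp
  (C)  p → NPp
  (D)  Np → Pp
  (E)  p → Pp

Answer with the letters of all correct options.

A relation that is euclidean, reflexive, and symmetric is also serial and transitive.
(A) PNp → Np is the dual of axiom 5; it is valid on a frame exactly when R is euclidean. Every such R is euclidean, so valid.
(B) axiom 4: valid iff R is transitive. Every such R is transitive — valid.
(C) axiom B: valid iff R is symmetric. Every such R is symmetric — valid.
(D) axiom D: valid iff R is serial. Every such R is serial — valid.
(E) p → Pp is the dual of axiom T; it is valid on a frame exactly when R is reflexive. Every such R is reflexive, so valid.

A, B, C, D, E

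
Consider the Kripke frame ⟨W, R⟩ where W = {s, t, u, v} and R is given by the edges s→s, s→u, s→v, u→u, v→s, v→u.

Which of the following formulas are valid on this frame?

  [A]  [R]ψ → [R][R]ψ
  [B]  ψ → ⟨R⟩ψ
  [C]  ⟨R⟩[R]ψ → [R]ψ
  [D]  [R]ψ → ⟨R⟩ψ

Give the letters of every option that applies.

R is not reflexive: not t R t.
R is not transitive: v R s and s R v but not v R v.
R is not euclidean: s R u and s R s but not u R s.
R is not serial: t has no R-successor.
(A) [R]ψ → [R][R]ψ (axiom 4) characterises the transitive frames. R is not transitive — not valid.
(B) ψ → ⟨R⟩ψ is the dual of axiom T; it is valid on a frame exactly when R is reflexive. R is not reflexive, so not valid.
(C) ⟨R⟩[R]ψ → [R]ψ is the dual of axiom 5, which corresponds to the euclidean property. R is not euclidean — not valid.
(D) axiom D: valid iff R is serial. R is not serial — not valid.

none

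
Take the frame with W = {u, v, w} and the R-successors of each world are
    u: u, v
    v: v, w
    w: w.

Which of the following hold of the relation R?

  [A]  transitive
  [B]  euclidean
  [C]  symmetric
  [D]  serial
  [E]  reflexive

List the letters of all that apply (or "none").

(A) not transitive: u R v and v R w but not u R w.
(B) not euclidean: u R v and u R u but not v R u.
(C) not symmetric: u R v but not v R u.
(D) serial: every world has an R-successor.
(E) reflexive: each world relates to itself.

D, E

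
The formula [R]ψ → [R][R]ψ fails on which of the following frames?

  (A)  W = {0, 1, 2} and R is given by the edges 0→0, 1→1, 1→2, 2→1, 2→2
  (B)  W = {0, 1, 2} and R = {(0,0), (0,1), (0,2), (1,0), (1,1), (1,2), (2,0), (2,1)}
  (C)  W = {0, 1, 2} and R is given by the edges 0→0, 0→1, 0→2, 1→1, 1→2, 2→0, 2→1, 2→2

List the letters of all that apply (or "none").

B, C

The schema [R]ψ → [R][R]ψ is axiom 4; it is valid on a frame iff R is transitive.
(A) R is transitive (R is closed under composition), so the schema is valid here.
(B) R is not transitive (2 R 0 and 0 R 2 but not 2 R 2), so the schema fails here.
(C) R is not transitive (1 R 2 and 2 R 0 but not 1 R 0), so the schema fails here.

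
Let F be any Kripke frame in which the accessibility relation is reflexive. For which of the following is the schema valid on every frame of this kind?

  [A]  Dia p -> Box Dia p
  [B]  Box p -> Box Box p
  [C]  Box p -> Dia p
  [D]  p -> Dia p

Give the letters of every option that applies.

C, D

A reflexive relation is serial.
(A) Dia p -> Box Dia p is axiom 5, which corresponds to the euclidean property. Such an R need not be euclidean — not valid.
(B) axiom 4: valid iff R is transitive. Such an R need not be transitive — not valid.
(C) Box p -> Dia p (axiom D) characterises the serial frames. Every such R is serial — valid.
(D) the dual of axiom T: valid iff R is reflexive. Every such R is reflexive — valid.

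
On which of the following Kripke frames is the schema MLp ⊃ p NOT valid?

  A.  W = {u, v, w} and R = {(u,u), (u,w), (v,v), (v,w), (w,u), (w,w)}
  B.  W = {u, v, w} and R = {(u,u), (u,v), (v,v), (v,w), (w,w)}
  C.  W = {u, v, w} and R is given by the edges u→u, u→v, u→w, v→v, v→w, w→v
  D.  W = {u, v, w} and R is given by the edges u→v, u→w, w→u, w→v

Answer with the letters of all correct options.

The schema MLp ⊃ p is the dual of axiom B; it is valid on a frame iff R is symmetric.
(A) R is not symmetric (v R w but not w R v), so the schema fails here.
(B) R is not symmetric (u R v but not v R u), so the schema fails here.
(C) R is not symmetric (u R v but not v R u), so the schema fails here.
(D) R is not symmetric (u R v but not v R u), so the schema fails here.

A, B, C, D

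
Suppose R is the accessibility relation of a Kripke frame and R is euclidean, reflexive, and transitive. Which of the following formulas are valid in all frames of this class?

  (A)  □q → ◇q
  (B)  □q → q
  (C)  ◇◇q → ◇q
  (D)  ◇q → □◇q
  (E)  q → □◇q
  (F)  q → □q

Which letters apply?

A, B, C, D, E

A relation that is euclidean, reflexive, and transitive is also serial and symmetric.
(A) □q → ◇q is axiom D, which corresponds to seriality. Every such R is serial — valid.
(B) □q → q is axiom T; it is valid on a frame exactly when R is reflexive. Every such R is reflexive, so valid.
(C) the dual of axiom 4: valid iff R is transitive. Every such R is transitive — valid.
(D) axiom 5: valid iff R is euclidean. Every such R is euclidean — valid.
(E) q → □◇q is axiom B; it is valid on a frame exactly when R is symmetric. Every such R is symmetric, so valid.
(F) q → □q (equivalent to ◇p→p) corresponds to R being a subset of the identity. Such an R need not be a subset of the identity, so not valid.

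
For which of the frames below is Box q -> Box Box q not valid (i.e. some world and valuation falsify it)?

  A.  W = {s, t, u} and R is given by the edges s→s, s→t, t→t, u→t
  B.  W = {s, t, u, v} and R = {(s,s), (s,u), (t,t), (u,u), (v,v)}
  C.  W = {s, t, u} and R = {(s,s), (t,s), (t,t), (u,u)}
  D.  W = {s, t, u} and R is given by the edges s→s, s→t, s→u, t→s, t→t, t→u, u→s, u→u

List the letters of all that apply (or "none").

The schema Box q -> Box Box q is axiom 4; it is valid on a frame iff R is transitive.
(A) R is transitive (R is closed under composition), so the schema is valid here.
(B) R is transitive (R is closed under composition), so the schema is valid here.
(C) R is transitive (R is closed under composition), so the schema is valid here.
(D) R is not transitive (u R s and s R t but not u R t), so the schema fails here.

D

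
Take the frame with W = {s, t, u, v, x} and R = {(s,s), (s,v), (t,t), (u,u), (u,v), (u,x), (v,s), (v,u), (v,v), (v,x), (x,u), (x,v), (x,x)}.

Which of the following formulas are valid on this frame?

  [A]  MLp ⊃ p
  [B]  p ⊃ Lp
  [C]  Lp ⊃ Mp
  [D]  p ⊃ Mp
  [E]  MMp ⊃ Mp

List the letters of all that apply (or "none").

A, C, D

R is reflexive: each world relates to itself.
R is symmetric: every R-edge is matched by its reverse.
R is not transitive: s R v and v R u but not s R u.
R is serial: every world has an R-successor.
R is not a subset of the identity: s R v with s ≠ v.
(A) the dual of axiom B: valid iff R is symmetric. R is symmetric — valid.
(B) p ⊃ Lp is equivalent to ◇p→p; it holds exactly when R ⊆ identity. Here R ⊄ identity — not valid.
(C) Lp ⊃ Mp is axiom D, which corresponds to seriality. R is serial — valid.
(D) p ⊃ Mp is the dual of axiom T; it is valid on a frame exactly when R is reflexive. R is reflexive, so valid.
(E) MMp ⊃ Mp is the dual of axiom 4; it is valid on a frame exactly when R is transitive. R is not transitive, so not valid.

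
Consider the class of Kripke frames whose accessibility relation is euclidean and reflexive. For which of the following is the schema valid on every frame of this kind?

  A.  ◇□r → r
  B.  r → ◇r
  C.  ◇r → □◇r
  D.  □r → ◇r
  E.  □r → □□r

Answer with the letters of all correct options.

A, B, C, D, E

A reflexive euclidean relation is also symmetric (from wRw and wRv the euclidean condition gives vRw) and hence transitive; it is an equivalence relation.
(A) ◇□r → r (the dual of axiom B) characterises the symmetric frames. Every such R is symmetric — valid.
(B) r → ◇r is the dual of axiom T; it is valid on a frame exactly when R is reflexive. Every such R is reflexive, so valid.
(C) ◇r → □◇r is axiom 5, which corresponds to the euclidean property. Every such R is euclidean — valid.
(D) axiom D: valid iff R is serial. Every such R is serial — valid.
(E) □r → □□r is axiom 4; it is valid on a frame exactly when R is transitive. Every such R is transitive, so valid.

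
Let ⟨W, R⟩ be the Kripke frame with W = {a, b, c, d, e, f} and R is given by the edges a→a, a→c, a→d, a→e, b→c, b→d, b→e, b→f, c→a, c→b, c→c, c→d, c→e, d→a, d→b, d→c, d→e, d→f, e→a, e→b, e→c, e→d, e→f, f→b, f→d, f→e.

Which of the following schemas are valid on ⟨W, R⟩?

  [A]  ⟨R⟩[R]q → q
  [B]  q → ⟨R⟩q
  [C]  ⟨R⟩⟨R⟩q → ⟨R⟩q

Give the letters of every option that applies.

R is not reflexive: not b R b.
R is symmetric: every R-edge is matched by its reverse.
R is not transitive: a R c and c R b but not a R b.
(A) ⟨R⟩[R]q → q is the dual of axiom B; it is valid on a frame exactly when R is symmetric. R is symmetric, so valid.
(B) the dual of axiom T: valid iff R is reflexive. R is not reflexive — not valid.
(C) ⟨R⟩⟨R⟩q → ⟨R⟩q is the dual of axiom 4; it is valid on a frame exactly when R is transitive. R is not transitive, so not valid.

A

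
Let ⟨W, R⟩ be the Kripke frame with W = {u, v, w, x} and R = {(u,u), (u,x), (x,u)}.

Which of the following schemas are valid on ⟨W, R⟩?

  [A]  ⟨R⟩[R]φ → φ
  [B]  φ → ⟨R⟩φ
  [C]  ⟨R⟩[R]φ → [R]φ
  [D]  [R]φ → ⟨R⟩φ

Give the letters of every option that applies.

A

R is not reflexive: not v R v.
R is symmetric: every R-edge is matched by its reverse.
R is not euclidean: u R x and u R x but not x R x.
R is not serial: v has no R-successor.
(A) the dual of axiom B: valid iff R is symmetric. R is symmetric — valid.
(B) φ → ⟨R⟩φ is the dual of axiom T, which corresponds to reflexivity. R is not reflexive — not valid.
(C) ⟨R⟩[R]φ → [R]φ is the dual of axiom 5, which corresponds to the euclidean property. R is not euclidean — not valid.
(D) [R]φ → ⟨R⟩φ is axiom D, which corresponds to seriality. R is not serial — not valid.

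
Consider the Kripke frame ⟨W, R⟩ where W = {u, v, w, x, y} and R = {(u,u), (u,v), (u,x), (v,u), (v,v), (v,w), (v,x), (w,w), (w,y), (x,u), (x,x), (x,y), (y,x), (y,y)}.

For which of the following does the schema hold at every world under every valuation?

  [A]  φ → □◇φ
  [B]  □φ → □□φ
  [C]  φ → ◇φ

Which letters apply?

C

R is reflexive: each world relates to itself.
R is not symmetric: v R w but not w R v.
R is not transitive: u R v and v R w but not u R w.
(A) axiom B: valid iff R is symmetric. R is not symmetric — not valid.
(B) axiom 4: valid iff R is transitive. R is not transitive — not valid.
(C) φ → ◇φ (the dual of axiom T) characterises the reflexive frames. R is reflexive — valid.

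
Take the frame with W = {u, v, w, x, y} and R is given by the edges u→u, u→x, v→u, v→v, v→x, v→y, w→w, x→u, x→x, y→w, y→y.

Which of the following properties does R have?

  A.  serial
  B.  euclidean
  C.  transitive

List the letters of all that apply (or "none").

A

(A) serial: every world has an R-successor.
(B) not euclidean: v R u and v R v but not u R v.
(C) not transitive: v R y and y R w but not v R w.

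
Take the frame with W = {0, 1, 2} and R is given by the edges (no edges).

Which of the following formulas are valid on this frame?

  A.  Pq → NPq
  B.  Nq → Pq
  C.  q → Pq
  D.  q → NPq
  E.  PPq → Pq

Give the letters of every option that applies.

R is not reflexive: not 0 R 0.
R is symmetric: every R-edge is matched by its reverse.
R is transitive: R is closed under composition.
R is euclidean: any two R-successors of the same world are R-related.
R is not serial: 0 has no R-successor.
(A) axiom 5: valid iff R is euclidean. R is euclidean — valid.
(B) Nq → Pq is axiom D, which corresponds to seriality. R is not serial — not valid.
(C) q → Pq (the dual of axiom T) characterises the reflexive frames. R is not reflexive — not valid.
(D) q → NPq (axiom B) characterises the symmetric frames. R is symmetric — valid.
(E) PPq → Pq (the dual of axiom 4) characterises the transitive frames. R is transitive — valid.

A, D, E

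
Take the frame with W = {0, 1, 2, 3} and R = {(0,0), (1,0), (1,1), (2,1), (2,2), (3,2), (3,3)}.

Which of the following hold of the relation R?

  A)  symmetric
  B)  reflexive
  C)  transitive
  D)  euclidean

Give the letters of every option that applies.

(A) not symmetric: 1 R 0 but not 0 R 1.
(B) reflexive: each world relates to itself.
(C) not transitive: 2 R 1 and 1 R 0 but not 2 R 0.
(D) not euclidean: 1 R 0 and 1 R 1 but not 0 R 1.

B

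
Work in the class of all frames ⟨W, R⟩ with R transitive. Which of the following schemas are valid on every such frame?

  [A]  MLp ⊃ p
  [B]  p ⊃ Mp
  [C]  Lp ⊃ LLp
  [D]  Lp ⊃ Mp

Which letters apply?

(A) MLp ⊃ p is the dual of axiom B; it is valid on a frame exactly when R is symmetric. Such an R need not be symmetric, so not valid.
(B) p ⊃ Mp (the dual of axiom T) characterises the reflexive frames. Such an R need not be reflexive — not valid.
(C) Lp ⊃ LLp (axiom 4) characterises the transitive frames. Every such R is transitive — valid.
(D) Lp ⊃ Mp (axiom D) characterises the serial frames. Such an R need not be serial — not valid.

C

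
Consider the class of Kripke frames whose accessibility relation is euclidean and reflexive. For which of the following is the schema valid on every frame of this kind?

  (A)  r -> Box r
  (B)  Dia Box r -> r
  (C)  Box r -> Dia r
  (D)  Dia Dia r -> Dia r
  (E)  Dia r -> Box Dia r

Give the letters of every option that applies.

A reflexive euclidean relation is also symmetric (from wRw and wRv the euclidean condition gives vRw) and hence transitive; it is an equivalence relation.
(A) r -> Box r is equivalent to ◇p→p; it holds exactly when R ⊆ identity. Such an R need not be a subset of the identity — not valid.
(B) the dual of axiom B: valid iff R is symmetric. Every such R is symmetric — valid.
(C) axiom D: valid iff R is serial. Every such R is serial — valid.
(D) Dia Dia r -> Dia r is the dual of axiom 4, which corresponds to transitivity. Every such R is transitive — valid.
(E) axiom 5: valid iff R is euclidean. Every such R is euclidean — valid.

B, C, D, E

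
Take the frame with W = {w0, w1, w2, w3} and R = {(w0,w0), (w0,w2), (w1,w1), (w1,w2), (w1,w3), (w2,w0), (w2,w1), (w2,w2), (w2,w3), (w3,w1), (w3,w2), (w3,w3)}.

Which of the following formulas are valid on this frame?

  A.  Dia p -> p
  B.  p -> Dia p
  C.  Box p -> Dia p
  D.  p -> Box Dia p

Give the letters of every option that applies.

B, C, D

R is reflexive: each world relates to itself.
R is symmetric: every R-edge is matched by its reverse.
R is serial: every world has an R-successor.
R is not a subset of the identity: w0 R w2 with w0 ≠ w2.
(A) Dia p -> p is valid only on frames where every R-edge is a self-loop. Here R ⊄ identity — not valid.
(B) p -> Dia p is the dual of axiom T; it is valid on a frame exactly when R is reflexive. R is reflexive, so valid.
(C) Box p -> Dia p is axiom D; it is valid on a frame exactly when R is serial. R is serial, so valid.
(D) p -> Box Dia p is axiom B, which corresponds to symmetry. R is symmetric — valid.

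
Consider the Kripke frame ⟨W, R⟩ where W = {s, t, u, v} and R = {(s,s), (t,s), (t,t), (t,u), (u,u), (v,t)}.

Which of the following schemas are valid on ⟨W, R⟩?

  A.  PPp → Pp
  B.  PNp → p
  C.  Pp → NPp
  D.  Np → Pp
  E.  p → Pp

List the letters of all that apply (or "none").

D

R is not reflexive: not v R v.
R is not symmetric: t R s but not s R t.
R is not transitive: v R t and t R s but not v R s.
R is not euclidean: t R s and t R t but not s R t.
R is serial: every world has an R-successor.
(A) the dual of axiom 4: valid iff R is transitive. R is not transitive — not valid.
(B) PNp → p is the dual of axiom B, which corresponds to symmetry. R is not symmetric — not valid.
(C) Pp → NPp is axiom 5; it is valid on a frame exactly when R is euclidean. R is not euclidean, so not valid.
(D) Np → Pp is axiom D, which corresponds to seriality. R is serial — valid.
(E) p → Pp (the dual of axiom T) characterises the reflexive frames. R is not reflexive — not valid.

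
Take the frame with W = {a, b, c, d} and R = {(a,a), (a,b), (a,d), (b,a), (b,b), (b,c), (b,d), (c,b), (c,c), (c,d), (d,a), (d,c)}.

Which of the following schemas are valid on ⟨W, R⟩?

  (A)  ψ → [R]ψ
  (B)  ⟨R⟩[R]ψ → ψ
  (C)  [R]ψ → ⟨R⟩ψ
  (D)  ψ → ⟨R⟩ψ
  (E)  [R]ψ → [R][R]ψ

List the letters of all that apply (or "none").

R is not reflexive: not d R d.
R is not symmetric: b R d but not d R b.
R is not transitive: a R b and b R c but not a R c.
R is serial: every world has an R-successor.
R is not a subset of the identity: a R b with a ≠ b.
(A) ψ → [R]ψ is valid only on frames where every R-edge is a self-loop. Here R ⊄ identity — not valid.
(B) ⟨R⟩[R]ψ → ψ is the dual of axiom B, which corresponds to symmetry. R is not symmetric — not valid.
(C) [R]ψ → ⟨R⟩ψ is axiom D; it is valid on a frame exactly when R is serial. R is serial, so valid.
(D) the dual of axiom T: valid iff R is reflexive. R is not reflexive — not valid.
(E) axiom 4: valid iff R is transitive. R is not transitive — not valid.

C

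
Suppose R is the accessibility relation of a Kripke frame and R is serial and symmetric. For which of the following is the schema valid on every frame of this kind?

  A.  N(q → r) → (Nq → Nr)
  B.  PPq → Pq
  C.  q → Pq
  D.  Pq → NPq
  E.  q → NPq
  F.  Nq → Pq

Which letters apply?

(A) N(q → r) → (Nq → Nr) is axiom K, valid on every Kripke frame — valid.
(B) PPq → Pq is the dual of axiom 4, which corresponds to transitivity. Such an R need not be transitive — not valid.
(C) q → Pq is the dual of axiom T, which corresponds to reflexivity. Such an R need not be reflexive — not valid.
(D) axiom 5: valid iff R is euclidean. Such an R need not be euclidean — not valid.
(E) q → NPq is axiom B, which corresponds to symmetry. Every such R is symmetric — valid.
(F) axiom D: valid iff R is serial. Every such R is serial — valid.

A, E, F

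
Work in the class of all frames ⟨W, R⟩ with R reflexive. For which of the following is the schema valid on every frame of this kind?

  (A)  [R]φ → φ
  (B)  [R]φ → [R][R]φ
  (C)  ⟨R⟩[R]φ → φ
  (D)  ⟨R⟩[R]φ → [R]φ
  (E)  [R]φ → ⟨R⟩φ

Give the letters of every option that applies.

A, E

A reflexive relation is serial.
(A) [R]φ → φ is axiom T, which corresponds to reflexivity. Every such R is reflexive — valid.
(B) [R]φ → [R][R]φ (axiom 4) characterises the transitive frames. Such an R need not be transitive — not valid.
(C) ⟨R⟩[R]φ → φ is the dual of axiom B; it is valid on a frame exactly when R is symmetric. Such an R need not be symmetric, so not valid.
(D) ⟨R⟩[R]φ → [R]φ is the dual of axiom 5, which corresponds to the euclidean property. Such an R need not be euclidean — not valid.
(E) axiom D: valid iff R is serial. Every such R is serial — valid.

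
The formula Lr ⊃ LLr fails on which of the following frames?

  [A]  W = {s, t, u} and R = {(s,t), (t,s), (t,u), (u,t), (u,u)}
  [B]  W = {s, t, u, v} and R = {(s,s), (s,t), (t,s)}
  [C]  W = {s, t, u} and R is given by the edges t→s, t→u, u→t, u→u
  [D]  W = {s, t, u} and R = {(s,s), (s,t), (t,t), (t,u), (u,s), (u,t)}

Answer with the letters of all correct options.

A, B, C, D

The schema Lr ⊃ LLr is axiom 4; it is valid on a frame iff R is transitive.
(A) R is not transitive (s R t and t R s but not s R s), so the schema fails here.
(B) R is not transitive (t R s and s R t but not t R t), so the schema fails here.
(C) R is not transitive (t R u and u R t but not t R t), so the schema fails here.
(D) R is not transitive (s R t and t R u but not s R u), so the schema fails here.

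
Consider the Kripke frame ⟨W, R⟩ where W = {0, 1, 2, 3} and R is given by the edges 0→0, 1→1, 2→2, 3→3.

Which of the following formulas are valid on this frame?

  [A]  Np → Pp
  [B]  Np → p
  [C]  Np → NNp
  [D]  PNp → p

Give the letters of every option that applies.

R is reflexive: each world relates to itself.
R is symmetric: every R-edge is matched by its reverse.
R is transitive: R is closed under composition.
R is serial: every world has an R-successor.
(A) Np → Pp is axiom D, which corresponds to seriality. R is serial — valid.
(B) Np → p is axiom T, which corresponds to reflexivity. R is reflexive — valid.
(C) Np → NNp is axiom 4, which corresponds to transitivity. R is transitive — valid.
(D) PNp → p is the dual of axiom B, which corresponds to symmetry. R is symmetric — valid.

A, B, C, D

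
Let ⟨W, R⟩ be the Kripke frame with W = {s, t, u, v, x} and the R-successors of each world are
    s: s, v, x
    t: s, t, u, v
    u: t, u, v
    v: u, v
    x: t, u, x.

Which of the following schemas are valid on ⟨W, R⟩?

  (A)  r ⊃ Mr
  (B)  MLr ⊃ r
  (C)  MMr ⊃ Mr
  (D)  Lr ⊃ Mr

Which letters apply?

A, D

R is reflexive: each world relates to itself.
R is not symmetric: s R v but not v R s.
R is not transitive: s R v and v R u but not s R u.
R is serial: every world has an R-successor.
(A) the dual of axiom T: valid iff R is reflexive. R is reflexive — valid.
(B) the dual of axiom B: valid iff R is symmetric. R is not symmetric — not valid.
(C) MMr ⊃ Mr (the dual of axiom 4) characterises the transitive frames. R is not transitive — not valid.
(D) Lr ⊃ Mr is axiom D, which corresponds to seriality. R is serial — valid.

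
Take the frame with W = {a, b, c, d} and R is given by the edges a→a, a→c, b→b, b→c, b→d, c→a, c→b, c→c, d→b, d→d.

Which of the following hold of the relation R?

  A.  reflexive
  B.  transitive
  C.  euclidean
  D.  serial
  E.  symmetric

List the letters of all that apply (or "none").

A, D, E

(A) reflexive: each world relates to itself.
(B) not transitive: a R c and c R b but not a R b.
(C) not euclidean: b R c and b R d but not c R d.
(D) serial: every world has an R-successor.
(E) symmetric: every R-edge is matched by its reverse.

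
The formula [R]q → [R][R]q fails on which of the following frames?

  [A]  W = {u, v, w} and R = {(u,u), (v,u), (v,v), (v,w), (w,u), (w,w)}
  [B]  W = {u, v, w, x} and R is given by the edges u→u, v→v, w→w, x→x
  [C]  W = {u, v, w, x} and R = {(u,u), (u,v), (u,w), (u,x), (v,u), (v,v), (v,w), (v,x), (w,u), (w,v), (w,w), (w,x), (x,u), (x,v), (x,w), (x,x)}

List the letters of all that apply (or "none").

The schema [R]q → [R][R]q is axiom 4; it is valid on a frame iff R is transitive.
(A) R is transitive (R is closed under composition), so the schema is valid here.
(B) R is transitive (R is closed under composition), so the schema is valid here.
(C) R is transitive (R is closed under composition), so the schema is valid here.

none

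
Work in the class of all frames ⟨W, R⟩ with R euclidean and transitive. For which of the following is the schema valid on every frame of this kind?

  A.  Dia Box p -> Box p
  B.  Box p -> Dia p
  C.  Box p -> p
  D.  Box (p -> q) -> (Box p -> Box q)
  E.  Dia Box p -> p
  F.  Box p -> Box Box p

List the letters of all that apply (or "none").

A, D, F

(A) Dia Box p -> Box p (the dual of axiom 5) characterises the euclidean frames. Every such R is euclidean — valid.
(B) Box p -> Dia p is axiom D; it is valid on a frame exactly when R is serial. Such an R need not be serial, so not valid.
(C) Box p -> p (axiom T) characterises the reflexive frames. Such an R need not be reflexive — not valid.
(D) Box (p -> q) -> (Box p -> Box q) is axiom K, valid on every Kripke frame — valid.
(E) Dia Box p -> p is the dual of axiom B, which corresponds to symmetry. Such an R need not be symmetric — not valid.
(F) axiom 4: valid iff R is transitive. Every such R is transitive — valid.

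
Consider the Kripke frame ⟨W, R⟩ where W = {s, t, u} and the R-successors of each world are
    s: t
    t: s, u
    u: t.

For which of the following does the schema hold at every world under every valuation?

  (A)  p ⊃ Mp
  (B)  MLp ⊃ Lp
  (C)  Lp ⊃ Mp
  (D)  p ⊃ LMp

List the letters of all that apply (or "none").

C, D

R is not reflexive: not s R s.
R is symmetric: every R-edge is matched by its reverse.
R is not euclidean: t R s and t R u but not s R u.
R is serial: every world has an R-successor.
(A) the dual of axiom T: valid iff R is reflexive. R is not reflexive — not valid.
(B) the dual of axiom 5: valid iff R is euclidean. R is not euclidean — not valid.
(C) axiom D: valid iff R is serial. R is serial — valid.
(D) axiom B: valid iff R is symmetric. R is symmetric — valid.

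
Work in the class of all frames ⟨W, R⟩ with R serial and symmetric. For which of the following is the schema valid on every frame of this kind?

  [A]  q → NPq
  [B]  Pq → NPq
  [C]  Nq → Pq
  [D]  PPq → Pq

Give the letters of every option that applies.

A, C

(A) q → NPq is axiom B, which corresponds to symmetry. Every such R is symmetric — valid.
(B) Pq → NPq (axiom 5) characterises the euclidean frames. Such an R need not be euclidean — not valid.
(C) axiom D: valid iff R is serial. Every such R is serial — valid.
(D) PPq → Pq (the dual of axiom 4) characterises the transitive frames. Such an R need not be transitive — not valid.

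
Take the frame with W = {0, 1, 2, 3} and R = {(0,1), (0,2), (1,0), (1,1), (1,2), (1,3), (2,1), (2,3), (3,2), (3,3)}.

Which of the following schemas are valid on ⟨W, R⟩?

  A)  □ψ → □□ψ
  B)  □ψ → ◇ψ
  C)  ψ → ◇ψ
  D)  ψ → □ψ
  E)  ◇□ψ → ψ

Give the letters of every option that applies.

B

R is not reflexive: not 0 R 0.
R is not symmetric: 0 R 2 but not 2 R 0.
R is not transitive: 0 R 1 and 1 R 0 but not 0 R 0.
R is serial: every world has an R-successor.
R is not a subset of the identity: 0 R 1 with 0 ≠ 1.
(A) □ψ → □□ψ (axiom 4) characterises the transitive frames. R is not transitive — not valid.
(B) □ψ → ◇ψ is axiom D; it is valid on a frame exactly when R is serial. R is serial, so valid.
(C) ψ → ◇ψ is the dual of axiom T; it is valid on a frame exactly when R is reflexive. R is not reflexive, so not valid.
(D) ψ → □ψ is equivalent to ◇p→p; it holds exactly when R ⊆ identity. Here R ⊄ identity — not valid.
(E) the dual of axiom B: valid iff R is symmetric. R is not symmetric — not valid.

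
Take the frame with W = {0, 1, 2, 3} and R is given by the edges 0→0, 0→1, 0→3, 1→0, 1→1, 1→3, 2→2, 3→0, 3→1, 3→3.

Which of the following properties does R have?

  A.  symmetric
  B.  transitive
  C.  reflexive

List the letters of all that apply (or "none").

A, B, C

(A) symmetric: every R-edge is matched by its reverse.
(B) transitive: R is closed under composition.
(C) reflexive: each world relates to itself.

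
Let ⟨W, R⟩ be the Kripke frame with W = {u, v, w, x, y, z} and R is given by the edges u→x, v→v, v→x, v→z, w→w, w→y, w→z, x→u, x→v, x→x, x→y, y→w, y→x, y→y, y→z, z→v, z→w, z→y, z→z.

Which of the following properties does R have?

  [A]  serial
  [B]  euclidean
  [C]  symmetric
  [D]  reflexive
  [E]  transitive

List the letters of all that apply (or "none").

(A) serial: every world has an R-successor.
(B) not euclidean: v R x and v R z but not x R z.
(C) symmetric: every R-edge is matched by its reverse.
(D) not reflexive: not u R u.
(E) not transitive: u R x and x R u but not u R u.

A, C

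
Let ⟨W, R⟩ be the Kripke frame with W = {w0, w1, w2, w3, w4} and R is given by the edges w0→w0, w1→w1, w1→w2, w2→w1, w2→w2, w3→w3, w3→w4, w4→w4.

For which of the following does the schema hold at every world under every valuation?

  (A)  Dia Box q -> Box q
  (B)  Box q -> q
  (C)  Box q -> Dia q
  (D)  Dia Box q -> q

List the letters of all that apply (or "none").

B, C

R is reflexive: each world relates to itself.
R is not symmetric: w3 R w4 but not w4 R w3.
R is not euclidean: w3 R w4 and w3 R w3 but not w4 R w3.
R is serial: every world has an R-successor.
(A) Dia Box q -> Box q is the dual of axiom 5, which corresponds to the euclidean property. R is not euclidean — not valid.
(B) Box q -> q is axiom T; it is valid on a frame exactly when R is reflexive. R is reflexive, so valid.
(C) Box q -> Dia q is axiom D, which corresponds to seriality. R is serial — valid.
(D) Dia Box q -> q is the dual of axiom B; it is valid on a frame exactly when R is symmetric. R is not symmetric, so not valid.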